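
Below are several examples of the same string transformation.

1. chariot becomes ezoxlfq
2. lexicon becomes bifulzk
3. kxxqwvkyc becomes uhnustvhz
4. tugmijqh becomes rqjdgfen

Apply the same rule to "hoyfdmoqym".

lecvjanljv

Rule — shift every letter 3 places backward in the alphabet (wrapping around), then swap each adjacent pair of characters (1↔2, 3↔4, ...).
Applying both steps to "hoyfdmoqym": "elvcajlnvj", then "lecvjanljv".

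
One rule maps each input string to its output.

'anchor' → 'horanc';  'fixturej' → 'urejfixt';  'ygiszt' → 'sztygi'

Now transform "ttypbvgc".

bvgcttyp

Rule — swap the front and back halves of the string.
"ttypbvgc" → "bvgcttyp".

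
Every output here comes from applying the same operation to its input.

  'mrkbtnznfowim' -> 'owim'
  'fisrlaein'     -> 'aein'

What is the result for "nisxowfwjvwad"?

The rule is to keep only the last 4 characters.
Applying that to "nisxowfwjvwad" gives "vwad".

vwad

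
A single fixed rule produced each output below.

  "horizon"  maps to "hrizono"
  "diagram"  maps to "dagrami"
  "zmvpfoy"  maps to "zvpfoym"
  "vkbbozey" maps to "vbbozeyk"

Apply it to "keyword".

kyworde

Rule — move the first character to the end, then swap the first and last characters.
Doing the same to "keyword": "kyworde".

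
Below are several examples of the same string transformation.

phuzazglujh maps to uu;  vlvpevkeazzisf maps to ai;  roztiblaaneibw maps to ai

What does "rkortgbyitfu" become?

oiu

Looking at the pairs, the operation is to keep one character in every 3, starting at position 3 (positions 3rd, 6th, 9th, ...), then keep only the vowels.
So "rkortgbyitfu" becomes "oiu".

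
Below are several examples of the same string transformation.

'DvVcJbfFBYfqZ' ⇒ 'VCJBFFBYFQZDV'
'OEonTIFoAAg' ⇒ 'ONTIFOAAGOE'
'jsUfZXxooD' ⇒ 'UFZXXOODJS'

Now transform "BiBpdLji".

The rule is to move the first 2 characters to the end (rotate left by 2), then convert every letter to uppercase.
For "BiBpdLji" the result is "BPDLJIBI".

BPDLJIBI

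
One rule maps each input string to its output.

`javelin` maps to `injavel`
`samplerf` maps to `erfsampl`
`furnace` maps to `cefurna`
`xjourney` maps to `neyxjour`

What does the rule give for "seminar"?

The rule is to move the first 3 characters to the end (rotate left by 3), then move the first 2 characters to the end (rotate left by 2).
Starting from "seminar": after the first operation, "inarsem"; after the second, "arsemin".

arsemin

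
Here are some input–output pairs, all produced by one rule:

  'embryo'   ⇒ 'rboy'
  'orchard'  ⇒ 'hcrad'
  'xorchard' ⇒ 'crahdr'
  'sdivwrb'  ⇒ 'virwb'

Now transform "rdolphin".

The rule is to swap each adjacent pair of characters (1↔2, 3↔4, ...), then delete the first 2 characters.
So "rdolphin" becomes "lohpni".
(Check on "sdivwrb": → "dsvirwb" → "virwb" ✓)

lohpni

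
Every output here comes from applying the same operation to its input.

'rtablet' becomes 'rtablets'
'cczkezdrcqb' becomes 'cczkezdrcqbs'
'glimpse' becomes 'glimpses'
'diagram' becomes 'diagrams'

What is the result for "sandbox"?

Looking at the pairs, the operation is to append "s".
On "sandbox" that produces "sandboxs".

sandboxs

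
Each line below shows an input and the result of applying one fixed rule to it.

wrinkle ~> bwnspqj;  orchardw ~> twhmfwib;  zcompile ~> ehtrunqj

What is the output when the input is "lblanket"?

qgqfspjy

The pattern: shift every letter 5 places forward in the alphabet (wrapping around).
For "lblanket" the result is "qgqfspjy".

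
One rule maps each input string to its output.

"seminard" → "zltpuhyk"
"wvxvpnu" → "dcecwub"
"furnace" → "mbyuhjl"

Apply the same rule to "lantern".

The transformation: shift every letter 7 places forward in the alphabet (wrapping around).
Doing the same to "lantern": "shualyu".

shualyu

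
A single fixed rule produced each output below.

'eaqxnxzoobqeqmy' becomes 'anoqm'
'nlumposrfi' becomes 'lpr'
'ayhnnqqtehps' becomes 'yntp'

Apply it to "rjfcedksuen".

The pattern: keep one character in every 3, starting at position 2 (positions 2nd, 5th, 8th, ...).
Doing the same to "rjfcedksuen": "jesn".

jesn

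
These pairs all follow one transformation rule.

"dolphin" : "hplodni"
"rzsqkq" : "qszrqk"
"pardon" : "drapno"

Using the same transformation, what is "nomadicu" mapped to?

Looking at the pairs, the operation is to reverse the string, then move the first 2 characters to the end (rotate left by 2).
Working it through for "nomadicu": intermediate "ucidamon", final "idamonuc".

idamonuc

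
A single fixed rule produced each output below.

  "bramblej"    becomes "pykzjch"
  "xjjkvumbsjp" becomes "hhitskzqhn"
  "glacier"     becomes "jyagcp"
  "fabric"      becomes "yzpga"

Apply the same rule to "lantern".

ylrcpl

The rule is to shift every letter 2 places backward in the alphabet (wrapping around), then delete the first character.
On "lantern": the first step gives "jylrcpl", and the second then gives "ylrcpl".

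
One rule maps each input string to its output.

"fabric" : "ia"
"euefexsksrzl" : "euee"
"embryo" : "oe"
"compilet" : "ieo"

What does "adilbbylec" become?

The transformation: swap the front and back halves of the string, then keep only the vowels.
"adilbbylec" → "bylecadilb" → "eai".

eai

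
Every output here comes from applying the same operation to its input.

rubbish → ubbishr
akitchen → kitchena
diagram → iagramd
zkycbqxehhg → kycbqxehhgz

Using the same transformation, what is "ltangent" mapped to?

tangentl

In each case the input is transformed by: move the first character to the end.
For "ltangent" the result is "tangentl".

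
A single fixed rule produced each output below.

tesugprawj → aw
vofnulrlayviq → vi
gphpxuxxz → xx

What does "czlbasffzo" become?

The pattern: move the last 3 characters to the front (rotate right by 3), then keep only the first 2 characters.
Starting from "czlbasffzo": after the first operation, "fzoczlbasf"; after the second, "fz".

fz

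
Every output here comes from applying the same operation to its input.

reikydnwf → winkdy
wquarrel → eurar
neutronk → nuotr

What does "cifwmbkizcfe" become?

The rule is to take characters alternately from the front and the back (1st, last, 2nd, 2nd-last, ...), then delete the first 3 characters.
"cifwmbkizcfe" → "ceiffcwzmibk" → "ffcwzmibk".
(Check on "neutronk": → "nkenuotr" → "nuotr" ✓)

ffcwzmibk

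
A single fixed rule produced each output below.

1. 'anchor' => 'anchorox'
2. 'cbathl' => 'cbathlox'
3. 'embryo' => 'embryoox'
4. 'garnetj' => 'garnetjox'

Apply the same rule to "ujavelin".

ujavelinox

The transformation: append "ox".
"ujavelin" → "ujavelinox".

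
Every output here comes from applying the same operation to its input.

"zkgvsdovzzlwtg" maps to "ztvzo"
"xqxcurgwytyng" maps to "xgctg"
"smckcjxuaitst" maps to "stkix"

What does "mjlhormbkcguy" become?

The rule is to keep one character in every 3, starting at position 1 (positions 1st, 4th, 7th, ...), then take characters alternately from the front and the back (1st, last, 2nd, 2nd-last, ...).
For "mjlhormbkcguy", step one produces "mhmcy"; step two turns that into "myhcm".

myhcm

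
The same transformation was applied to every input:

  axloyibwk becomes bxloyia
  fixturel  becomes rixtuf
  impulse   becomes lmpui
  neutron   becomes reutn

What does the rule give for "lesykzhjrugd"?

uesykzhjrl

Looking at the pairs, the operation is to delete the last 2 characters, then swap the first and last characters.
Applying both steps to "lesykzhjrugd": "lesykzhjru", then "uesykzhjrl".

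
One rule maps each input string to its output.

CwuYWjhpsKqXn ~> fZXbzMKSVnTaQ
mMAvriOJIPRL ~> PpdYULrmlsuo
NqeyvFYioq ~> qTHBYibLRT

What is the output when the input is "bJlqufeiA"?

Each output is the input with this applied: flip the case of every letter, then shift every letter 3 places forward in the alphabet (wrapping around).
"bJlqufeiA" → "BjLQUFEIa" → "EmOTXIHLd".

EmOTXIHLd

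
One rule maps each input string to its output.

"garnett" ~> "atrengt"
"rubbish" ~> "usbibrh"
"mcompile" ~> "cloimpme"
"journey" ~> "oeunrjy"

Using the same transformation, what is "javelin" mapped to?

Looking at the pairs, the operation is to take characters alternately from the front and the back (1st, last, 2nd, 2nd-last, ...), then move the first 2 characters to the end (rotate left by 2).
On "javelin": the first step gives "jnaivle", and the second then gives "aivlejn".

aivlejn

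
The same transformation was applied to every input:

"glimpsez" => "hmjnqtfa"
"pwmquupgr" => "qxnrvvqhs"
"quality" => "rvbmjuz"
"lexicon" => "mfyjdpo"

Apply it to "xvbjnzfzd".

ywckoagae

Looking at the pairs, the operation is to shift every letter 1 place forward in the alphabet (wrapping around).
Doing the same to "xvbjnzfzd": "ywckoagae".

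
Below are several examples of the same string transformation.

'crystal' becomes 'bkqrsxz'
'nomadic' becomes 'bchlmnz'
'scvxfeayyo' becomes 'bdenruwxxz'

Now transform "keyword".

cdjnqvx

The transformation: shift every letter 1 place backward in the alphabet (wrapping around), then sort the characters into alphabetical order.
Doing the same to "keyword": "cdjnqvx".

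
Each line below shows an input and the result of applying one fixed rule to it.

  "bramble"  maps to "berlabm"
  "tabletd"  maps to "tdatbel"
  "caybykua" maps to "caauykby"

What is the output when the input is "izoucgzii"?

In each case the input is transformed by: take characters alternately from the front and the back (1st, last, 2nd, 2nd-last, ...).
On "izoucgzii" that produces "iiziozugc".

iiziozugc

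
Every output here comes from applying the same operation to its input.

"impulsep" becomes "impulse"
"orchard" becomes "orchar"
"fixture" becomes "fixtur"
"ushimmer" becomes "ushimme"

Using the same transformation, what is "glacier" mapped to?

Looking at the pairs, the operation is to delete the last character.
Applying that to "glacier" gives "glacie".

glacie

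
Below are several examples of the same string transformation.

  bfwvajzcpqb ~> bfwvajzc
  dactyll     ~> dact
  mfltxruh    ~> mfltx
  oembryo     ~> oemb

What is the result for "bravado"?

brav

The rule is to delete the last 3 characters.
Applying that to "bravado" gives "brav".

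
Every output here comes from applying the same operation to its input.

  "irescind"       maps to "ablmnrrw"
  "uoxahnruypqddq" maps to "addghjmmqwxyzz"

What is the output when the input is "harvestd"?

abcejmnq

Looking at the pairs, the operation is to shift every letter 9 places forward in the alphabet (wrapping around), then sort the characters into alphabetical order.
Applying both steps to "harvestd": "qjaenbcm", then "abcejmnq".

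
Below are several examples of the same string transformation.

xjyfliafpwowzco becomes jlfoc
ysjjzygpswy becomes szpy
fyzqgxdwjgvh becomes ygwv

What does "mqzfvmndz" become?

qvd

The rule is to keep one character in every 3, starting at position 2 (positions 2nd, 5th, 8th, ...).
Applying that to "mqzfvmndz" gives "qvd".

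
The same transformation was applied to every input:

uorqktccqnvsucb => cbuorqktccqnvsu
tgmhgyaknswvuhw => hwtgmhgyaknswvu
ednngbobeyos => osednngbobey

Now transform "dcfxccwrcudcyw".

ywdcfxccwrcudc

The transformation: move the last 2 characters to the front (rotate right by 2).
So "dcfxccwrcudcyw" becomes "ywdcfxccwrcudc".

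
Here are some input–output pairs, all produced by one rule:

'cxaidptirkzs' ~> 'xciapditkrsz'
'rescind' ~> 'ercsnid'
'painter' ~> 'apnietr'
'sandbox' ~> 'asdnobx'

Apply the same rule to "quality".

The pattern: swap each adjacent pair of characters (1↔2, 3↔4, ...).
For "quality" the result is "uqlatiy".

uqlatiy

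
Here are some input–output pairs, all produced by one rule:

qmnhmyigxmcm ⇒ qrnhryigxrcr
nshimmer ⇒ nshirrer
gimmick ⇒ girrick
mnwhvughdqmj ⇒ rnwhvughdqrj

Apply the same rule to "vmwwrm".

vrwwrr

Rule — replace every "m" with "r".
On "vmwwrm" that produces "vrwwrr".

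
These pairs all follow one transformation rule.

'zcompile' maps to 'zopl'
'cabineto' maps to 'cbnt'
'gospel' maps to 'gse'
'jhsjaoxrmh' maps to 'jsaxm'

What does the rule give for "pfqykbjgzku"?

pqkjzu

In each case the input is transformed by: keep every other character starting from the first (positions 1st, 3rd, 5th, ...).
For "pfqykbjgzku" the result is "pqkjzu".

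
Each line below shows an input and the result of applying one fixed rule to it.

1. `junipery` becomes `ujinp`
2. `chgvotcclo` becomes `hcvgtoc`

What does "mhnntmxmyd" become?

hmnnmtx

In each case the input is transformed by: delete the last 3 characters, then swap each adjacent pair of characters (1↔2, 3↔4, ...).
Starting from "mhnntmxmyd": after the first operation, "mhnntmx"; after the second, "hmnnmtx".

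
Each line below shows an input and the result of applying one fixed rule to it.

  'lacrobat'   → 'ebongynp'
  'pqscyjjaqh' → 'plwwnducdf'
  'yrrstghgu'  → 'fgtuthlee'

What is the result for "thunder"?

aqreguh

The pattern: move the first 3 characters to the end (rotate left by 3), then shift every letter 13 places forward in the alphabet (wrapping around) — i.e. ROT13.
For "thunder", step one produces "nderthu"; step two turns that into "aqreguh".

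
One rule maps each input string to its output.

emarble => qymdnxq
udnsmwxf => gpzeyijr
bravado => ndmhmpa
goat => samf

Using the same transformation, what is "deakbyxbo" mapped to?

Looking at the pairs, the operation is to shift every letter 12 places forward in the alphabet (wrapping around).
On "deakbyxbo" that produces "pqmwnkjna".

pqmwnkjna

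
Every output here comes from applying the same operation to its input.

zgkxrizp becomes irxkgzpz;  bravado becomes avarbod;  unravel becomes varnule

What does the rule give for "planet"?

nalpte

The transformation: move the last 2 characters to the front (rotate right by 2), then reverse the string.
"planet" → "nalpte".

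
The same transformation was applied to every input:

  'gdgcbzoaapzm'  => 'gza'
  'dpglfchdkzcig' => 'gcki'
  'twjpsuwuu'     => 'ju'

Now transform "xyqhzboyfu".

Rule — delete the last character, then keep one character in every 3, starting at position 3 (positions 3rd, 6th, 9th, ...).
For "xyqhzboyfu", step one produces "xyqhzboyf"; step two turns that into "qbf".
(Check on "twjpsuwuu": → "twjpsuwu" → "ju" ✓)

qbf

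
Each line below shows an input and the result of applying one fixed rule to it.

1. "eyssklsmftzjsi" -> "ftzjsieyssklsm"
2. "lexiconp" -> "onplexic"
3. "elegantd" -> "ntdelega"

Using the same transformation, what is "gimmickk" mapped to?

ckkgimmi

Rule — swap the front and back halves of the string, then move the first character to the end.
Working it through for "gimmickk": intermediate "ickkgimm", final "ckkgimmi".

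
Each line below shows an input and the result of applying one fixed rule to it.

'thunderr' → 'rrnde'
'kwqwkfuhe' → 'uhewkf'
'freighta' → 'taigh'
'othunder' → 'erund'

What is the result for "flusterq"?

rqste

Rule — delete the first 3 characters, then move the first 3 characters to the end (rotate left by 3).
So "flusterq" becomes "rqste".
(Check on "kwqwkfuhe": → "wkfuhe" → "uhewkf" ✓)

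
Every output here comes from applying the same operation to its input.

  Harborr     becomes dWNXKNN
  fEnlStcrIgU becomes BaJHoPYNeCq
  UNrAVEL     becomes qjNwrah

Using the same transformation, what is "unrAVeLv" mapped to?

What's happening: shift every letter 4 places backward in the alphabet (wrapping around), then flip the case of every letter.
Working it through for "unrAVeLv": intermediate "qjnWRaHr", final "QJNwrAhR".

QJNwrAhR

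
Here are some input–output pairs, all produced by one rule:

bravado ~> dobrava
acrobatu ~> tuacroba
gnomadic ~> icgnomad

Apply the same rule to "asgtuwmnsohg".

Rule — move the last 2 characters to the front (rotate right by 2).
For "asgtuwmnsohg" the result is "hgasgtuwmnso".

hgasgtuwmnso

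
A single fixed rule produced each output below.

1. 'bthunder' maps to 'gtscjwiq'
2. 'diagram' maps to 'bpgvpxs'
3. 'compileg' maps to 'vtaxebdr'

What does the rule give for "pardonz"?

ocdsgpe

The rule is to shift every letter 11 places backward in the alphabet (wrapping around), then reverse the string.
So "pardonz" becomes "ocdsgpe".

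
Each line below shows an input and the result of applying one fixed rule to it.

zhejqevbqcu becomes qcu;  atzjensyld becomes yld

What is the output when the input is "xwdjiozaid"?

aid

Rule — keep only the last 3 characters.
So "xwdjiozaid" becomes "aid".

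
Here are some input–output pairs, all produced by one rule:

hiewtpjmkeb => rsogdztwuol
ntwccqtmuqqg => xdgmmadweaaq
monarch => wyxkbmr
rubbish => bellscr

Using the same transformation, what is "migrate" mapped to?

wsqbkdo

Looking at the pairs, the operation is to shift every letter 10 places forward in the alphabet (wrapping around).
For "migrate" the result is "wsqbkdo".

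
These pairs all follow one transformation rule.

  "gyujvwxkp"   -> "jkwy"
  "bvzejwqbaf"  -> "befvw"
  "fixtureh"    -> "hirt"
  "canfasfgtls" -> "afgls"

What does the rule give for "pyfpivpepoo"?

Each output is the input with this applied: keep every other character starting from the second (positions 2nd, 4th, 6th, ...), then sort the characters into alphabetical order.
Working it through for "pyfpivpepoo": intermediate "ypveo", final "eopvy".

eopvy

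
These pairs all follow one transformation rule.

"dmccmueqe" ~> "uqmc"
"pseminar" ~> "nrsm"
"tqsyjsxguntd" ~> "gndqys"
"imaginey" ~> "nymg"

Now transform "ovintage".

aevn

Rule — keep every other character starting from the second (positions 2nd, 4th, 6th, ...), then swap the front and back halves of the string.
On "ovintage": the first step gives "vnae", and the second then gives "aevn".
(Check on "dmccmueqe": → "mcuq" → "uqmc" ✓)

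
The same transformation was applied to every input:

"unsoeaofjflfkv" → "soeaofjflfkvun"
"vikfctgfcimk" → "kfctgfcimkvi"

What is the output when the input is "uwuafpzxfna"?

The transformation: move the first 2 characters to the end (rotate left by 2).
"uwuafpzxfna" → "uafpzxfnauw".

uafpzxfnauw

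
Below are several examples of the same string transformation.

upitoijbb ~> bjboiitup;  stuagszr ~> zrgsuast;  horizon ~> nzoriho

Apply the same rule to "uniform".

morifun

Rule — swap each adjacent pair of characters (1↔2, 3↔4, ...), then reverse the string.
On "uniform": the first step gives "nufirom", and the second then gives "morifun".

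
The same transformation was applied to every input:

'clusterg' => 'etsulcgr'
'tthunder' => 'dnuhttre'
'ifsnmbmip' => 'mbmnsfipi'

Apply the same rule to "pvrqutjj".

Looking at the pairs, the operation is to move the last 2 characters to the front (rotate right by 2), then reverse the string.
Applying both steps to "pvrqutjj": "jjpvrqut", then "tuqrvpjj".

tuqrvpjj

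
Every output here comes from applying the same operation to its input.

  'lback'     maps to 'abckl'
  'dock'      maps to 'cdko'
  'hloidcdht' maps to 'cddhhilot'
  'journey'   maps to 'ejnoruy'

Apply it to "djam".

What's happening: sort the characters into alphabetical order.
Applying that to "djam" gives "adjm".

adjm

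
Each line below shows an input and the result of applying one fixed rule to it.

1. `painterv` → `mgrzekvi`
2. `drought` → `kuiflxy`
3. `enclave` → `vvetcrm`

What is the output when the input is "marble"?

In each case the input is transformed by: shift every letter 9 places backward in the alphabet (wrapping around), then move the last character to the front.
For "marble", step one produces "driscv"; step two turns that into "vdrisc".

vdrisc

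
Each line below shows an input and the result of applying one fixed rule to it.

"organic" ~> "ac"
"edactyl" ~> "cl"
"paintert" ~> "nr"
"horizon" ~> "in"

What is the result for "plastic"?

Rule — move the first character to the end, then keep one character in every 3, starting at position 3 (positions 3rd, 6th, 9th, ...).
For "plastic", step one produces "lasticp"; step two turns that into "sc".

sc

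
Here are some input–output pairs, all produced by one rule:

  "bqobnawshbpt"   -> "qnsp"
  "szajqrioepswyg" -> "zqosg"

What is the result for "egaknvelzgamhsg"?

What's happening: keep one character in every 3, starting at position 2 (positions 2nd, 5th, 8th, ...).
On "egaknvelzgamhsg" that produces "gnlas".

gnlas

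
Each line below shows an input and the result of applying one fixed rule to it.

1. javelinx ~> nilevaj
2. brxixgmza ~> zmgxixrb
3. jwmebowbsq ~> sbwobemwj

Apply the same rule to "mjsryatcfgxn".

The transformation: delete the last character, then reverse the string.
Starting from "mjsryatcfgxn": after the first operation, "mjsryatcfgx"; after the second, "xgfctayrsjm".

xgfctayrsjm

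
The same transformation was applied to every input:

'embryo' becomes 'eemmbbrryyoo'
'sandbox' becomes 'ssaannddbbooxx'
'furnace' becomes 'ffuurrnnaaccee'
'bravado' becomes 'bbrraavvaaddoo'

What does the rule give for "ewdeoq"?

eewwddeeooqq

What's happening: double every character.
So "ewdeoq" becomes "eewwddeeooqq".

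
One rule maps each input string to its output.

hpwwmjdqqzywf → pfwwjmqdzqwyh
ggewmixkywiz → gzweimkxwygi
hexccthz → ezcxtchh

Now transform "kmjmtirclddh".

The rule is to swap the first and last characters, then swap each adjacent pair of characters (1↔2, 3↔4, ...).
So "kmjmtirclddh" becomes "mhmjitcrdlkd".

mhmjitcrdlkd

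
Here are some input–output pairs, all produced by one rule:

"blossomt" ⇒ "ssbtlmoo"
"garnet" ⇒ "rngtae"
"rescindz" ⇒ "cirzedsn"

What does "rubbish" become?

The transformation: take characters alternately from the front and the back (1st, last, 2nd, 2nd-last, ...), then move the last 2 characters to the front (rotate right by 2).
For "rubbish", step one produces "rhusbib"; step two turns that into "ibrhusb".

ibrhusb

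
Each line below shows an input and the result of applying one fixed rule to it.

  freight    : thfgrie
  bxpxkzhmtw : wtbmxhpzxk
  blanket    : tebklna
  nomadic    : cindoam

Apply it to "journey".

Each output is the input with this applied: move the last character to the front, then take characters alternately from the front and the back (1st, last, 2nd, 2nd-last, ...).
On "journey": the first step gives "yjourne", and the second then gives "yejnoru".

yejnoru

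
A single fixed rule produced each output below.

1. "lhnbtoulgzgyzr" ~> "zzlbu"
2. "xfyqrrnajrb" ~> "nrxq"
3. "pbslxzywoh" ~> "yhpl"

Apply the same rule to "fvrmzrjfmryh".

jrfm

Rule — keep one character in every 3, starting at position 1 (positions 1st, 4th, 7th, ...), then move the last 2 characters to the front (rotate right by 2).
"fvrmzrjfmryh" → "fmjr" → "jrfm".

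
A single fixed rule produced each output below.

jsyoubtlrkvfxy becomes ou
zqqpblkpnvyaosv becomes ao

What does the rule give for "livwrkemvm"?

ie

The rule is to keep only the vowels.
Doing the same to "livwrkemvm": "ie".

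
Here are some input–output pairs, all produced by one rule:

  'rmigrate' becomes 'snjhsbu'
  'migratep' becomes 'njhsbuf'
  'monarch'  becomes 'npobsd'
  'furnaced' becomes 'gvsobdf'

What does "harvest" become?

ibswft

What's happening: shift every letter 1 place forward in the alphabet (wrapping around), then delete the last character.
Applying both steps to "harvest": "ibswftu", then "ibswft".
(Check on "rmigrate": → "snjhsbuf" → "snjhsbu" ✓)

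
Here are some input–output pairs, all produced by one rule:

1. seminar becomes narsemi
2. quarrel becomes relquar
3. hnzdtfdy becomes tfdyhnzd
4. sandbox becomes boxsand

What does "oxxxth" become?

The transformation: move the first 3 characters to the end (rotate left by 3), then move the first character to the end.
Applying both steps to "oxxxth": "xthoxx", then "thoxxx".

thoxxx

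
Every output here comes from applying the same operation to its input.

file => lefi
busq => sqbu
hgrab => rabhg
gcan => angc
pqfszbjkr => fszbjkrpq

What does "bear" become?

Rule — move the first 2 characters to the end (rotate left by 2).
For "bear" the result is "arbe".

arbe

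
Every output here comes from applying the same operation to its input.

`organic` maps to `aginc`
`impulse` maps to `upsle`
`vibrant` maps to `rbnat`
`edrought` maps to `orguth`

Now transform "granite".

natie

The rule is to swap each adjacent pair of characters (1↔2, 3↔4, ...), then delete the first 2 characters.
On "granite": the first step gives "rgnatie", and the second then gives "natie".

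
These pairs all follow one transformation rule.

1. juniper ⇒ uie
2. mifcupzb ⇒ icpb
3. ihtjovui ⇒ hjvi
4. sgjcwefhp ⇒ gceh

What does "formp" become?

The transformation: keep every other character starting from the second (positions 2nd, 4th, 6th, ...).
On "formp" that produces "om".

om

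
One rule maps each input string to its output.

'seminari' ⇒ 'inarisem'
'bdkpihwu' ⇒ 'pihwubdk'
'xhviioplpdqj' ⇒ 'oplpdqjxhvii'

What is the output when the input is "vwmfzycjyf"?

The rule is to move the last character to the front, then swap the front and back halves of the string.
Applying both steps to "vwmfzycjyf": "fvwmfzycjy", then "zycjyfvwmf".

zycjyfvwmf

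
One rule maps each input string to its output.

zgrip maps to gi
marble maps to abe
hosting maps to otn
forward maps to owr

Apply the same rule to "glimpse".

The transformation: keep every other character starting from the second (positions 2nd, 4th, 6th, ...).
Doing the same to "glimpse": "lms".

lms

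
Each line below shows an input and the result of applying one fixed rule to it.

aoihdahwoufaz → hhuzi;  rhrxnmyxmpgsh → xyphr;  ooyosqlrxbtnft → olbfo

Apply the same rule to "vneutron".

In each case the input is transformed by: move the first 3 characters to the end (rotate left by 3), then keep one character in every 3, starting at position 1 (positions 1st, 4th, 7th, ...).
For "vneutron", step one produces "utronvne"; step two turns that into "uon".

uon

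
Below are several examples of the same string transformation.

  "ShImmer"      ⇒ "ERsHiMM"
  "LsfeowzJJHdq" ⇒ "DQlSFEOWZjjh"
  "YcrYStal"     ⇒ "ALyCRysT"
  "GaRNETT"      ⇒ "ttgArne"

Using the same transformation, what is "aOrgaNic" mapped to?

Each output is the input with this applied: move the last 2 characters to the front (rotate right by 2), then flip the case of every letter.
"aOrgaNic" → "icaOrgaN" → "ICAoRGAn".

ICAoRGAn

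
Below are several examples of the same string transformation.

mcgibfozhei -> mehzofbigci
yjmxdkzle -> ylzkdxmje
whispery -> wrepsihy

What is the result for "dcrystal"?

The transformation: reverse the string, then swap the first and last characters.
Applying both steps to "dcrystal": "latsyrcd", then "datsyrcl".

datsyrcl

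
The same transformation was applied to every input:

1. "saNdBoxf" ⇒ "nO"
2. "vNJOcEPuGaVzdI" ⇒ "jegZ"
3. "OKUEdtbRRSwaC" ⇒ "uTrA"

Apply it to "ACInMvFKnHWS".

iVNs

Looking at the pairs, the operation is to flip the case of every letter, then keep one character in every 3, starting at position 3 (positions 3rd, 6th, 9th, ...).
Applying both steps to "ACInMvFKnHWS": "aciNmVfkNhws", then "iVNs".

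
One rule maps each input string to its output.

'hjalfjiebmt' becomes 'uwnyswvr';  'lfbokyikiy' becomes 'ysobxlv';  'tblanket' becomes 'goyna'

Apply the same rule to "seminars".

In each case the input is transformed by: delete the last 3 characters, then shift every letter 13 places forward in the alphabet (wrapping around) — i.e. ROT13.
Doing the same to "seminars": "frzva".

frzva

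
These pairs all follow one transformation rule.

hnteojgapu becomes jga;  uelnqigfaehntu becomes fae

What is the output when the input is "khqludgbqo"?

dgb

What's happening: swap the front and back halves of the string, then keep only the first 3 characters.
Starting from "khqludgbqo": after the first operation, "dgbqokhqlu"; after the second, "dgb".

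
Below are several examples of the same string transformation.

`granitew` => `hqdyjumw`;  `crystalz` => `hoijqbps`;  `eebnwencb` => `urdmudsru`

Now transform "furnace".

khdqsuv

In each case the input is transformed by: shift every letter 10 places backward in the alphabet (wrapping around), then move the first character to the end.
"furnace" → "vkhdqsu" → "khdqsuv".
(Check on "eebnwencb": → "uurdmudsr" → "urdmudsru" ✓)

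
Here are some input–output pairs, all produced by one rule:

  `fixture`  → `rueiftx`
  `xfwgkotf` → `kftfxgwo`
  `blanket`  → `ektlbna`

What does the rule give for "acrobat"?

What's happening: swap each adjacent pair of characters (1↔2, 3↔4, ...), then move the last 3 characters to the front (rotate right by 3).
For "acrobat" the result is "abtcaor".

abtcaor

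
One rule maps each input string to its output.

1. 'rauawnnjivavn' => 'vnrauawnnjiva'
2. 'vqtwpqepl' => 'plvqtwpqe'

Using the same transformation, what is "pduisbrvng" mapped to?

The transformation: move the last 2 characters to the front (rotate right by 2).
Doing the same to "pduisbrvng": "ngpduisbrv".

ngpduisbrv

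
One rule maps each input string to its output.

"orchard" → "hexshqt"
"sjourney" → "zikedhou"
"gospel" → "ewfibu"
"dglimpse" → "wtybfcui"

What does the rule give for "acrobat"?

Looking at the pairs, the operation is to swap each adjacent pair of characters (1↔2, 3↔4, ...), then shift every letter 10 places backward in the alphabet (wrapping around).
For "acrobat", step one produces "caorabt"; step two turns that into "sqehqrj".

sqehqrj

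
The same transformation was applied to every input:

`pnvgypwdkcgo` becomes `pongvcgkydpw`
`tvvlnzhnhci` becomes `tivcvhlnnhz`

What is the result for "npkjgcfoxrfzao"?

The transformation: take characters alternately from the front and the back (1st, last, 2nd, 2nd-last, ...).
On "npkjgcfoxrfzao" that produces "nopakzjfgrcxfo".

nopakzjfgrcxfo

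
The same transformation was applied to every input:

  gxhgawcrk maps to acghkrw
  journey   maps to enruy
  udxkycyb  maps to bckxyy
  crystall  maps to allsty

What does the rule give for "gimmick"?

The rule is to delete the first 2 characters, then sort the characters into alphabetical order.
On "gimmick": the first step gives "mmick", and the second then gives "cikmm".

cikmm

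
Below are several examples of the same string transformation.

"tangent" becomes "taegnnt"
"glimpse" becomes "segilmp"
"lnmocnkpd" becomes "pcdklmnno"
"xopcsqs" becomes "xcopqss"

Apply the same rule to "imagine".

naegiim

The pattern: sort the characters into alphabetical order, then move the last character to the front.
On "imagine": the first step gives "aegiimn", and the second then gives "naegiim".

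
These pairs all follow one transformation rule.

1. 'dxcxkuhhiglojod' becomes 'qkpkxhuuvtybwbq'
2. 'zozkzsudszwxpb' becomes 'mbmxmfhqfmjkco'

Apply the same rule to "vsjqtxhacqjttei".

ifwdgkunpdwggrv

Looking at the pairs, the operation is to shift every letter 13 places forward in the alphabet (wrapping around) — i.e. ROT13.
For "vsjqtxhacqjttei" the result is "ifwdgkunpdwggrv".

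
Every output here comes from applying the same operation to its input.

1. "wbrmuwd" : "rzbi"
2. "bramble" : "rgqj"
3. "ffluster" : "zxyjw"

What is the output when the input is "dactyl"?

In each case the input is transformed by: delete the first 3 characters, then shift every letter 5 places forward in the alphabet (wrapping around).
Applying that to "dactyl" gives "ydq".

ydq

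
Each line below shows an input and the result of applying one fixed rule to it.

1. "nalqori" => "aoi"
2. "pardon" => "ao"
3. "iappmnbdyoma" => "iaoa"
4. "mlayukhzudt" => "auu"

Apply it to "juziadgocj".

The pattern: keep only the vowels.
Doing the same to "juziadgocj": "uiao".

uiao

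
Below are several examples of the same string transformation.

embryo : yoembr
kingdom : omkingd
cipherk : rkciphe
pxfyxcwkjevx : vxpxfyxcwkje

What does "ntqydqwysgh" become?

ghntqydqwys

The transformation: move the last 2 characters to the front (rotate right by 2).
So "ntqydqwysgh" becomes "ghntqydqwys".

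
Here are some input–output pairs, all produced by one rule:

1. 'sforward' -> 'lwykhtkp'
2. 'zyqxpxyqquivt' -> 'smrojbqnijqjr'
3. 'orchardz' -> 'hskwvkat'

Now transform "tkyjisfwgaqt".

Rule — take characters alternately from the front and the back (1st, last, 2nd, 2nd-last, ...), then shift every letter 7 places backward in the alphabet (wrapping around).
"tkyjisfwgaqt" → "ttkqyajgiwsf" → "mmdjrtczbply".

mmdjrtczbply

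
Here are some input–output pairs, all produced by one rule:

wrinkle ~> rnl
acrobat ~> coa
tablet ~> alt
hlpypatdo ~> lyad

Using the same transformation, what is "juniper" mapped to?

Rule — keep every other character starting from the second (positions 2nd, 4th, 6th, ...).
So "juniper" becomes "uie".

uie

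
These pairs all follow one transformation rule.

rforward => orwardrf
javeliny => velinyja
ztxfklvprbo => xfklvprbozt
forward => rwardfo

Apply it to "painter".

The rule is to move the first 2 characters to the end (rotate left by 2).
"painter" → "interpa".

interpa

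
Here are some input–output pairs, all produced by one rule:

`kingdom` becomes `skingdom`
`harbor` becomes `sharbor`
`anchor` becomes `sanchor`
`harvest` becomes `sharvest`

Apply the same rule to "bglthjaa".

sbglthjaa

What's happening: prepend "s".
Doing the same to "bglthjaa": "sbglthjaa".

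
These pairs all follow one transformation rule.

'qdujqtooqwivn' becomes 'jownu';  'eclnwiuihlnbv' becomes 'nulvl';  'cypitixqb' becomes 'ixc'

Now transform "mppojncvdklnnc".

ocknp

The pattern: move the first 3 characters to the end (rotate left by 3), then keep one character in every 3, starting at position 1 (positions 1st, 4th, 7th, ...).
On "mppojncvdklnnc" that produces "ocknp".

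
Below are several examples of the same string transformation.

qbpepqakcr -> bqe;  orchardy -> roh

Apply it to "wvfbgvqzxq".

Each output is the input with this applied: swap each adjacent pair of characters (1↔2, 3↔4, ...), then keep only the first 3 characters.
"wvfbgvqzxq" → "vwbfvgzqqx" → "vwb".

vwb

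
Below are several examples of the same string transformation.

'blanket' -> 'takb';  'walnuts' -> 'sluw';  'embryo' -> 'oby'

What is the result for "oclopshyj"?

In each case the input is transformed by: swap the first and last characters, then keep every other character starting from the first (positions 1st, 3rd, 5th, ...).
Applying that to "oclopshyj" gives "jlpho".

jlpho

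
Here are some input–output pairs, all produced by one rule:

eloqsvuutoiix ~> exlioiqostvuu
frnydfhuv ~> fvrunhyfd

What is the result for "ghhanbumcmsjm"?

The pattern: take characters alternately from the front and the back (1st, last, 2nd, 2nd-last, ...).
Applying that to "ghhanbumcmsjm" gives "gmhjhsamncbmu".

gmhjhsamncbmu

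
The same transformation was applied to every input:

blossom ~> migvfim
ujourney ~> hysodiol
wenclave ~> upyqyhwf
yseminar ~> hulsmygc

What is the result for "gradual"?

In each case the input is transformed by: shift every letter 6 places backward in the alphabet (wrapping around), then move the last 3 characters to the front (rotate right by 3).
For "gradual" the result is "oufalux".

oufalux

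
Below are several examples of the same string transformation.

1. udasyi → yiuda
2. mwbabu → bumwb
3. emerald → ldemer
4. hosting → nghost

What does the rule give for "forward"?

Each output is the input with this applied: move the last 3 characters to the front (rotate right by 3), then delete the first character.
Starting from "forward": after the first operation, "ardforw"; after the second, "rdforw".
(Check on "udasyi": → "syiuda" → "yiuda" ✓)

rdforw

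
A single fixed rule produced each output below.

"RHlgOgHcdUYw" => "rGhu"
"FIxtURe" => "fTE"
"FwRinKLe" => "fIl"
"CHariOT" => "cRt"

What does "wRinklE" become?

WNe

Rule — keep one character in every 3, starting at position 1 (positions 1st, 4th, 7th, ...), then flip the case of every letter.
"wRinklE" → "wnE" → "WNe".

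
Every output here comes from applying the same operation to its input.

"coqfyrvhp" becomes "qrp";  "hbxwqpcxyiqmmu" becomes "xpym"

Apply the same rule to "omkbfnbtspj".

kns

Rule — keep one character in every 3, starting at position 3 (positions 3rd, 6th, 9th, ...).
So "omkbfnbtspj" becomes "kns".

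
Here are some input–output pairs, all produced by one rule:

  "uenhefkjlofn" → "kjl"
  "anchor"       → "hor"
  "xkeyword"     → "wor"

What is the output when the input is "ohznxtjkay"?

tjk

The pattern: swap the front and back halves of the string, then keep only the first 3 characters.
Applying both steps to "ohznxtjkay": "tjkayohznx", then "tjk".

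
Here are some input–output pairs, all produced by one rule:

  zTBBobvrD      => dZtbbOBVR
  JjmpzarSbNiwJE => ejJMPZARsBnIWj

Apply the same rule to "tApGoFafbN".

nTaPgOfAFB

In each case the input is transformed by: move the last character to the front, then flip the case of every letter.
Applying that to "tApGoFafbN" gives "nTaPgOfAFB".
(Check on "zTBBobvrD": → "DzTBBobvr" → "dZtbbOBVR" ✓)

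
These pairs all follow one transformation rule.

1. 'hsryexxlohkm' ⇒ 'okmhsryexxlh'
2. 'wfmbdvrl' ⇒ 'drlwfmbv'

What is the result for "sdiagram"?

gamsdiar

The pattern: move the last 3 characters to the front (rotate right by 3), then swap the first and last characters.
For "sdiagram" the result is "gamsdiar".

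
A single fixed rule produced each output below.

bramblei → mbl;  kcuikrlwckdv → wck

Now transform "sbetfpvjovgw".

jov

The rule is to move the last 2 characters to the front (rotate right by 2), then keep only the last 3 characters.
Starting from "sbetfpvjovgw": after the first operation, "gwsbetfpvjov"; after the second, "jov".
(Check on "kcuikrlwckdv": → "dvkcuikrlwck" → "wck" ✓)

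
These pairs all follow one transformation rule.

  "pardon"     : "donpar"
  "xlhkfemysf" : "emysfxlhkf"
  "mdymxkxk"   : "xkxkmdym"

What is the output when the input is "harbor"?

In each case the input is transformed by: swap the front and back halves of the string.
So "harbor" becomes "borhar".

borhar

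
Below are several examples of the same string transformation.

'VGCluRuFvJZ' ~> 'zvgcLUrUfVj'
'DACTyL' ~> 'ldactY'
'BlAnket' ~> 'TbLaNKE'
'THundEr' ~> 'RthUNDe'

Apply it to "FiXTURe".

In each case the input is transformed by: flip the case of every letter, then move the last character to the front.
Starting from "FiXTURe": after the first operation, "fIxturE"; after the second, "EfIxtur".

EfIxtur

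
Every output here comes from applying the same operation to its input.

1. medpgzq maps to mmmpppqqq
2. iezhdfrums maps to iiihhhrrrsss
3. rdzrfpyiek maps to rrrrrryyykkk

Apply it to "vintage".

What's happening: keep one character in every 3, starting at position 1 (positions 1st, 4th, 7th, ...), then repeat every character 3 times.
Working it through for "vintage": intermediate "vte", final "vvvttteee".
(Check on "rdzrfpyiek": → "rryk" → "rrrrrryyykkk" ✓)

vvvttteee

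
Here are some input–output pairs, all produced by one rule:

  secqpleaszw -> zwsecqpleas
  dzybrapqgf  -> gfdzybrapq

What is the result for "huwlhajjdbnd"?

What's happening: move the last 2 characters to the front (rotate right by 2).
Doing the same to "huwlhajjdbnd": "ndhuwlhajjdb".

ndhuwlhajjdb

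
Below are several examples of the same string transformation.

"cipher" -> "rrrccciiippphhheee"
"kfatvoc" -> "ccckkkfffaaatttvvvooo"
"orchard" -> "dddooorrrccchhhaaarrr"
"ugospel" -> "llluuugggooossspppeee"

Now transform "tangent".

ttttttaaannngggeeennn

Looking at the pairs, the operation is to repeat every character 3 times, then move the last 3 characters to the front (rotate right by 3).
For "tangent", step one produces "tttaaannngggeeennnttt"; step two turns that into "ttttttaaannngggeeennn".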